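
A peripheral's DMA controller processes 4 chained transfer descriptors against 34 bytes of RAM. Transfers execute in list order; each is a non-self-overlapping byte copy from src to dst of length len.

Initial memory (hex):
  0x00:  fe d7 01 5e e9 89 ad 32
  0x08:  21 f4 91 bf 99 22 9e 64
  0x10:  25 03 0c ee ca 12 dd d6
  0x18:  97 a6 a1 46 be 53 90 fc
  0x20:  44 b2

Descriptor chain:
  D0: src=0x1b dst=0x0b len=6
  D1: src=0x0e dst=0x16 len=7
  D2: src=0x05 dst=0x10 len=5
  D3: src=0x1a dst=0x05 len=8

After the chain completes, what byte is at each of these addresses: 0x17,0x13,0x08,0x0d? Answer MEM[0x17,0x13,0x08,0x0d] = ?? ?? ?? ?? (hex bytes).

MEM[0x17,0x13,0x08,0x0d] = fc 21 53 53

[0] 0x1b->0x0b len=6 : 46 be 53 90 fc 44
[1] 0x0e->0x16 len=7 : 90 fc 44 03 0c ee ca
[2] 0x05->0x10 len=5 : 89 ad 32 21 f4
[3] 0x1a->0x05 len=8 : 0c ee ca 53 90 fc 44 b2
query mem[0x17]=0xfc, mem[0x13]=0x21, mem[0x08]=0x53, mem[0x0d]=0x53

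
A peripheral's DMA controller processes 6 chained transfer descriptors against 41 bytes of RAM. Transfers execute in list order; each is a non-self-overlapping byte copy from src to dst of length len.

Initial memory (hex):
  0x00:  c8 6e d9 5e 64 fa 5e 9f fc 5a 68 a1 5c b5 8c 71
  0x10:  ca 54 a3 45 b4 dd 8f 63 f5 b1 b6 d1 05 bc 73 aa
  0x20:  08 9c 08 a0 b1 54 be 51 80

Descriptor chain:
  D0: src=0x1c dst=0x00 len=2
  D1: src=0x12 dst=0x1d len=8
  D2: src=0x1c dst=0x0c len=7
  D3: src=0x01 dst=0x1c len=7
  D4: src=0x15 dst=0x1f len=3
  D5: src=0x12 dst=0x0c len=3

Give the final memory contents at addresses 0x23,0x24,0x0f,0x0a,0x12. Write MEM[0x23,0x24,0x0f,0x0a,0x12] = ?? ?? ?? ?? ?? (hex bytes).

MEM[0x23,0x24,0x0f,0x0a,0x12] = f5 b1 b4 68 63

#0 dst[0x00+2] := {0x05,0xbc}
#1 dst[0x1d+8] := {0xa3,0x45,0xb4,0xdd,0x8f,0x63,0xf5,0xb1}
#2 dst[0x0c+7] := {0x05,0xa3,0x45,0xb4,0xdd,0x8f,0x63}
#3 dst[0x1c+7] := {0xbc,0xd9,0x5e,0x64,0xfa,0x5e,0x9f}
#4 dst[0x1f+3] := {0xdd,0x8f,0x63}
#5 dst[0x0c+3] := {0x63,0x45,0xb4}
query mem[0x23]=0xf5, mem[0x24]=0xb1, mem[0x0f]=0xb4, mem[0x0a]=0x68, mem[0x12]=0x63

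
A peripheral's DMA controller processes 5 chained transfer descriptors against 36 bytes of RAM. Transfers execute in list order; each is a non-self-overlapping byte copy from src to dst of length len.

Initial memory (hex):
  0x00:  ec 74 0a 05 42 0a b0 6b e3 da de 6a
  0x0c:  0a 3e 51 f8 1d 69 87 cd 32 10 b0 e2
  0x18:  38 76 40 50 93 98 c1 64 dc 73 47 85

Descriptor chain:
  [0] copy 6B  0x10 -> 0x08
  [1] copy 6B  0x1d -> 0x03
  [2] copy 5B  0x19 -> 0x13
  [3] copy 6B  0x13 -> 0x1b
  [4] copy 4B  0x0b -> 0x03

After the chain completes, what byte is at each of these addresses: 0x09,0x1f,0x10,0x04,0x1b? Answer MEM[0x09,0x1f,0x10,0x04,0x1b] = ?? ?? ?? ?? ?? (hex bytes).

D0: mem[0x08..0x0d] <- [1d 69 87 cd 32 10]
D1: mem[0x03..0x08] <- [98 c1 64 dc 73 47]
D2: mem[0x13..0x17] <- [76 40 50 93 98]
D3: mem[0x1b..0x20] <- [76 40 50 93 98 38]
D4: mem[0x03..0x06] <- [cd 32 10 51]
query mem[0x09]=0x69, mem[0x1f]=0x98, mem[0x10]=0x1d, mem[0x04]=0x32, mem[0x1b]=0x76

MEM[0x09,0x1f,0x10,0x04,0x1b] = 69 98 1d 32 76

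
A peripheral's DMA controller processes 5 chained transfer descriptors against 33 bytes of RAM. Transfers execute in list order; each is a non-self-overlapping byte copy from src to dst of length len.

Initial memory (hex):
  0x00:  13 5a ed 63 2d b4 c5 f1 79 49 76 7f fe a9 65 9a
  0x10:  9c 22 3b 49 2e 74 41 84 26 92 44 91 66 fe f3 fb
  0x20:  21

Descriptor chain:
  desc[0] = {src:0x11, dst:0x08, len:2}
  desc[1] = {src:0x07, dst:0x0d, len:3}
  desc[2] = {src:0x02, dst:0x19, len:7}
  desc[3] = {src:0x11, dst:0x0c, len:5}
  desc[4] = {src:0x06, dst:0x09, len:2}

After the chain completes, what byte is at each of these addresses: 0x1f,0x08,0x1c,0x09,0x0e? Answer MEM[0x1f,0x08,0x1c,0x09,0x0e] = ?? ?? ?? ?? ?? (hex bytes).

D0: mem[0x08..0x09] <- [22 3b]
D1: mem[0x0d..0x0f] <- [f1 22 3b]
D2: mem[0x19..0x1f] <- [ed 63 2d b4 c5 f1 22]
D3: mem[0x0c..0x10] <- [22 3b 49 2e 74]
D4: mem[0x09..0x0a] <- [c5 f1]
query mem[0x1f]=0x22, mem[0x08]=0x22, mem[0x1c]=0xb4, mem[0x09]=0xc5, mem[0x0e]=0x49

MEM[0x1f,0x08,0x1c,0x09,0x0e] = 22 22 b4 c5 49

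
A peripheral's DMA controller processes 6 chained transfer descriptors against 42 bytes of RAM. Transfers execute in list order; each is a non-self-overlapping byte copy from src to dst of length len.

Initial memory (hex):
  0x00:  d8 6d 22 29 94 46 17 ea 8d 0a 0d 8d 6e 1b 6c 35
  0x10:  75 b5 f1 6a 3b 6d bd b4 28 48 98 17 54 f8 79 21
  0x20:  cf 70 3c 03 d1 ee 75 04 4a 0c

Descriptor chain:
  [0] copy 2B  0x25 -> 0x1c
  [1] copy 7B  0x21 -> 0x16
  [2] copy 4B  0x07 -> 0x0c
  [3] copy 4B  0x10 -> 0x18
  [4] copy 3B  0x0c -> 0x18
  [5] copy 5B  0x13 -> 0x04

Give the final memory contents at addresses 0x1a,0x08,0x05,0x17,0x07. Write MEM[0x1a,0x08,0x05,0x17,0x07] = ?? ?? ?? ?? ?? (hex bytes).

D0: mem[0x1c..0x1d] <- [ee 75]
D1: mem[0x16..0x1c] <- [70 3c 03 d1 ee 75 04]
D2: mem[0x0c..0x0f] <- [ea 8d 0a 0d]
D3: mem[0x18..0x1b] <- [75 b5 f1 6a]
D4: mem[0x18..0x1a] <- [ea 8d 0a]
D5: mem[0x04..0x08] <- [6a 3b 6d 70 3c]
query mem[0x1a]=0x0a, mem[0x08]=0x3c, mem[0x05]=0x3b, mem[0x17]=0x3c, mem[0x07]=0x70

MEM[0x1a,0x08,0x05,0x17,0x07] = 0a 3c 3b 3c 70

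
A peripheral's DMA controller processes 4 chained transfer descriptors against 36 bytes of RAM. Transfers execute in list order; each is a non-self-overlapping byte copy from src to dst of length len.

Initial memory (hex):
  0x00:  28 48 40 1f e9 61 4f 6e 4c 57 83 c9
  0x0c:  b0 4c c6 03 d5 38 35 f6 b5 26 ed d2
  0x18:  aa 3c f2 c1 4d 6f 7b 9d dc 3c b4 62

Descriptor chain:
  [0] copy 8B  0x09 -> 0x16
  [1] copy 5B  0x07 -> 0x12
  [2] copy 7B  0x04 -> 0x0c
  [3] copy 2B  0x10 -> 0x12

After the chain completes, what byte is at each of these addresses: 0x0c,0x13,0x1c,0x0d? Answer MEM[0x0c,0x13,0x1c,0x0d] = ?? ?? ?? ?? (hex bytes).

D0: mem[0x16..0x1d] <- [57 83 c9 b0 4c c6 03 d5]
D1: mem[0x12..0x16] <- [6e 4c 57 83 c9]
D2: mem[0x0c..0x12] <- [e9 61 4f 6e 4c 57 83]
D3: mem[0x12..0x13] <- [4c 57]
query mem[0x0c]=0xe9, mem[0x13]=0x57, mem[0x1c]=0x03, mem[0x0d]=0x61

MEM[0x0c,0x13,0x1c,0x0d] = e9 57 03 61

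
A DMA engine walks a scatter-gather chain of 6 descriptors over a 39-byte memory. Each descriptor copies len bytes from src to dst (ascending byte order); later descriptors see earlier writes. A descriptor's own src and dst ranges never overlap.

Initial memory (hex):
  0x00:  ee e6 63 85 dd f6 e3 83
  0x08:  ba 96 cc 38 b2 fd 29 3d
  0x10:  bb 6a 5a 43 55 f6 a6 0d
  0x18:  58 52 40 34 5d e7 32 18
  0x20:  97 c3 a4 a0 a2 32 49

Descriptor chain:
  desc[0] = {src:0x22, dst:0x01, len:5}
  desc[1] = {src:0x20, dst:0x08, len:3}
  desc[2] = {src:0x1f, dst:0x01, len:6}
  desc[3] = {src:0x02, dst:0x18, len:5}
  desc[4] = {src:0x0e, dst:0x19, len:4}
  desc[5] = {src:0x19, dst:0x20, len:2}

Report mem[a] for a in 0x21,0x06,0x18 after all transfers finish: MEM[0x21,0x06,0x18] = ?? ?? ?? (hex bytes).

#0 dst[0x01+5] := {0xa4,0xa0,0xa2,0x32,0x49}
#1 dst[0x08+3] := {0x97,0xc3,0xa4}
#2 dst[0x01+6] := {0x18,0x97,0xc3,0xa4,0xa0,0xa2}
#3 dst[0x18+5] := {0x97,0xc3,0xa4,0xa0,0xa2}
#4 dst[0x19+4] := {0x29,0x3d,0xbb,0x6a}
#5 dst[0x20+2] := {0x29,0x3d}
query mem[0x21]=0x3d, mem[0x06]=0xa2, mem[0x18]=0x97

MEM[0x21,0x06,0x18] = 3d a2 97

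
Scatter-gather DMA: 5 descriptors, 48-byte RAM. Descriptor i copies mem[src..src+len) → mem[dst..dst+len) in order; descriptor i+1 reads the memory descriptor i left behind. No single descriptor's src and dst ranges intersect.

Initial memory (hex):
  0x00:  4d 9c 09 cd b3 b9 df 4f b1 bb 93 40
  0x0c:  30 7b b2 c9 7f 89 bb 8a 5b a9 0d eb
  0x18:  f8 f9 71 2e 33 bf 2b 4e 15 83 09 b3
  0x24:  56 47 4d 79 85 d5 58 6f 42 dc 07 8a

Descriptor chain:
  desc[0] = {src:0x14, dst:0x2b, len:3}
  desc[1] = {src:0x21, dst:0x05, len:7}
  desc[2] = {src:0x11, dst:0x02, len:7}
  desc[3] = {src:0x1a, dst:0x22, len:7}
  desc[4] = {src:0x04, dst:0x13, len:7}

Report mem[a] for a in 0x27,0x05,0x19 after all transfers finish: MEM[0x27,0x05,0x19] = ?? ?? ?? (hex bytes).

MEM[0x27,0x05,0x19] = 4e 5b 4d

[0] 0x14->0x2b len=3 : 5b a9 0d
[1] 0x21->0x05 len=7 : 83 09 b3 56 47 4d 79
[2] 0x11->0x02 len=7 : 89 bb 8a 5b a9 0d eb
[3] 0x1a->0x22 len=7 : 71 2e 33 bf 2b 4e 15
[4] 0x04->0x13 len=7 : 8a 5b a9 0d eb 47 4d
query mem[0x27]=0x4e, mem[0x05]=0x5b, mem[0x19]=0x4d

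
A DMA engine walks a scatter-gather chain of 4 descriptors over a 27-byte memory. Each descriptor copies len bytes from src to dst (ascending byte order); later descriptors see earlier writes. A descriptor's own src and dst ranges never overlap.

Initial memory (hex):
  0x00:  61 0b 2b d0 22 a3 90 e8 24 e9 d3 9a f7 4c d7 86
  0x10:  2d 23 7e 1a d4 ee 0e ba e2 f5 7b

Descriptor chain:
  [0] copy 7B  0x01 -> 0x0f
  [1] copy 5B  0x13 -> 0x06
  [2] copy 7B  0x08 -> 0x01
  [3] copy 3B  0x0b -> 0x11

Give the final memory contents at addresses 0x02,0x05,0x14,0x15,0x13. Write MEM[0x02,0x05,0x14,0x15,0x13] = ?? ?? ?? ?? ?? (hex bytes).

D0: mem[0x0f..0x15] <- [0b 2b d0 22 a3 90 e8]
D1: mem[0x06..0x0a] <- [a3 90 e8 0e ba]
D2: mem[0x01..0x07] <- [e8 0e ba 9a f7 4c d7]
D3: mem[0x11..0x13] <- [9a f7 4c]
query mem[0x02]=0x0e, mem[0x05]=0xf7, mem[0x14]=0x90, mem[0x15]=0xe8, mem[0x13]=0x4c

MEM[0x02,0x05,0x14,0x15,0x13] = 0e f7 90 e8 4c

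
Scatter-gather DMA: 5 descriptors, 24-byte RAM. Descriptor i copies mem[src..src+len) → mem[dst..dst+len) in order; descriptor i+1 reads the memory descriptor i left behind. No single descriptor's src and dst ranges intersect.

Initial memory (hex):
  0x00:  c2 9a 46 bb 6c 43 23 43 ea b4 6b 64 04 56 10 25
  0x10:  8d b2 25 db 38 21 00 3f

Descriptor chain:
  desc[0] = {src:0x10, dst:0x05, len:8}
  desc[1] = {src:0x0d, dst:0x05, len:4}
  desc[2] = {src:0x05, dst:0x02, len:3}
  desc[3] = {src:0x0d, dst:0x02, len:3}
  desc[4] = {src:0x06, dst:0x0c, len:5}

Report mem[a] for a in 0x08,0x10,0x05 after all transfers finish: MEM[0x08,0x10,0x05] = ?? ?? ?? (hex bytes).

[0] 0x10->0x05 len=8 : 8d b2 25 db 38 21 00 3f
[1] 0x0d->0x05 len=4 : 56 10 25 8d
[2] 0x05->0x02 len=3 : 56 10 25
[3] 0x0d->0x02 len=3 : 56 10 25
[4] 0x06->0x0c len=5 : 10 25 8d 38 21
query mem[0x08]=0x8d, mem[0x10]=0x21, mem[0x05]=0x56

MEM[0x08,0x10,0x05] = 8d 21 56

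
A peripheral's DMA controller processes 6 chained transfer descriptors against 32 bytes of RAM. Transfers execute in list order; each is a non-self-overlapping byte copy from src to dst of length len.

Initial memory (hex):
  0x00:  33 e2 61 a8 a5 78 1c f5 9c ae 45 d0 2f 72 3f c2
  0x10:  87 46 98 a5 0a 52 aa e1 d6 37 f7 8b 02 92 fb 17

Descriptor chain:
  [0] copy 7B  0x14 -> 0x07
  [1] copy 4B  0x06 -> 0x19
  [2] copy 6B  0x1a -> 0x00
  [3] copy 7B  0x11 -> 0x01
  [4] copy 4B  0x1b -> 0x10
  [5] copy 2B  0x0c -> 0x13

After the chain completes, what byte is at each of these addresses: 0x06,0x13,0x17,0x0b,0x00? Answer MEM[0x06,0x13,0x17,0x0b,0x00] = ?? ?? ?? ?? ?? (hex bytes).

MEM[0x06,0x13,0x17,0x0b,0x00] = aa 37 e1 d6 0a

D0: mem[0x07..0x0d] <- [0a 52 aa e1 d6 37 f7]
D1: mem[0x19..0x1c] <- [1c 0a 52 aa]
D2: mem[0x00..0x05] <- [0a 52 aa 92 fb 17]
D3: mem[0x01..0x07] <- [46 98 a5 0a 52 aa e1]
D4: mem[0x10..0x13] <- [52 aa 92 fb]
D5: mem[0x13..0x14] <- [37 f7]
query mem[0x06]=0xaa, mem[0x13]=0x37, mem[0x17]=0xe1, mem[0x0b]=0xd6, mem[0x00]=0x0a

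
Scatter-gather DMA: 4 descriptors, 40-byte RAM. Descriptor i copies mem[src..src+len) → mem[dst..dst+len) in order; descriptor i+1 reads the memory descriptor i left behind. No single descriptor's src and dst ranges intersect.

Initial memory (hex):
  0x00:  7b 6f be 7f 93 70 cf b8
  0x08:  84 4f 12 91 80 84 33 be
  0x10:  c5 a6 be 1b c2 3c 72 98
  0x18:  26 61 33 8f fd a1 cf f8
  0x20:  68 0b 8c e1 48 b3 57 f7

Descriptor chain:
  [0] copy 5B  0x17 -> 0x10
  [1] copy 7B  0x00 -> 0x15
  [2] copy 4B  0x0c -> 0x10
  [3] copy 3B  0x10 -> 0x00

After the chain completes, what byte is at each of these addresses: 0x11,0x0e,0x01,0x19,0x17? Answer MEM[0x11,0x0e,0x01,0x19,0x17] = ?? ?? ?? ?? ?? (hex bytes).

D0: mem[0x10..0x14] <- [98 26 61 33 8f]
D1: mem[0x15..0x1b] <- [7b 6f be 7f 93 70 cf]
D2: mem[0x10..0x13] <- [80 84 33 be]
D3: mem[0x00..0x02] <- [80 84 33]
query mem[0x11]=0x84, mem[0x0e]=0x33, mem[0x01]=0x84, mem[0x19]=0x93, mem[0x17]=0xbe

MEM[0x11,0x0e,0x01,0x19,0x17] = 84 33 84 93 be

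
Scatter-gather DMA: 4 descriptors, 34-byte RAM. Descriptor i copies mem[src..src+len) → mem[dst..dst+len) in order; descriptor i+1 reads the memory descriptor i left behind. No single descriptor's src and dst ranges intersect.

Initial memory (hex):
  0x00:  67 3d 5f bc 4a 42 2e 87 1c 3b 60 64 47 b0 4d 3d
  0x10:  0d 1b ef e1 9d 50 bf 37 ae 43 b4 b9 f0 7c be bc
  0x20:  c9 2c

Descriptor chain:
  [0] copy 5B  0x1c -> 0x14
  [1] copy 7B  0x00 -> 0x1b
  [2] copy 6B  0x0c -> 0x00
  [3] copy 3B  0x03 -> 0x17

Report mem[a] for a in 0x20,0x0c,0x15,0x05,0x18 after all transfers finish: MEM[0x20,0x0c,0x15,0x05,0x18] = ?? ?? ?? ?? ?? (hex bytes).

MEM[0x20,0x0c,0x15,0x05,0x18] = 42 47 7c 1b 0d

[0] 0x1c->0x14 len=5 : f0 7c be bc c9
[1] 0x00->0x1b len=7 : 67 3d 5f bc 4a 42 2e
[2] 0x0c->0x00 len=6 : 47 b0 4d 3d 0d 1b
[3] 0x03->0x17 len=3 : 3d 0d 1b
query mem[0x20]=0x42, mem[0x0c]=0x47, mem[0x15]=0x7c, mem[0x05]=0x1b, mem[0x18]=0x0d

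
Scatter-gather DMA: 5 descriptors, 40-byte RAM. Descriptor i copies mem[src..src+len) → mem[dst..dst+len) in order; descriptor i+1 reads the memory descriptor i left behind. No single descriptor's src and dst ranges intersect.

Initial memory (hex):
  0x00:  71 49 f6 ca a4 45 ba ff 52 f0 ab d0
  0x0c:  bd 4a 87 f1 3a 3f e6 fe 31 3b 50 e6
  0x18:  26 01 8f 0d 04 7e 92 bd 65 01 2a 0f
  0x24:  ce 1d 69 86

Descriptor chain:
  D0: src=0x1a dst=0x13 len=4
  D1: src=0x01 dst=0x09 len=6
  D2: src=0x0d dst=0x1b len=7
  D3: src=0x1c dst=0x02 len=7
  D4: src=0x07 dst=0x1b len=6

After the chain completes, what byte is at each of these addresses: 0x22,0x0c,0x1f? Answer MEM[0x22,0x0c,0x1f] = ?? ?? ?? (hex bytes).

#0 dst[0x13+4] := {0x8f,0x0d,0x04,0x7e}
#1 dst[0x09+6] := {0x49,0xf6,0xca,0xa4,0x45,0xba}
#2 dst[0x1b+7] := {0x45,0xba,0xf1,0x3a,0x3f,0xe6,0x8f}
#3 dst[0x02+7] := {0xba,0xf1,0x3a,0x3f,0xe6,0x8f,0x2a}
#4 dst[0x1b+6] := {0x8f,0x2a,0x49,0xf6,0xca,0xa4}
query mem[0x22]=0x2a, mem[0x0c]=0xa4, mem[0x1f]=0xca

MEM[0x22,0x0c,0x1f] = 2a a4 ca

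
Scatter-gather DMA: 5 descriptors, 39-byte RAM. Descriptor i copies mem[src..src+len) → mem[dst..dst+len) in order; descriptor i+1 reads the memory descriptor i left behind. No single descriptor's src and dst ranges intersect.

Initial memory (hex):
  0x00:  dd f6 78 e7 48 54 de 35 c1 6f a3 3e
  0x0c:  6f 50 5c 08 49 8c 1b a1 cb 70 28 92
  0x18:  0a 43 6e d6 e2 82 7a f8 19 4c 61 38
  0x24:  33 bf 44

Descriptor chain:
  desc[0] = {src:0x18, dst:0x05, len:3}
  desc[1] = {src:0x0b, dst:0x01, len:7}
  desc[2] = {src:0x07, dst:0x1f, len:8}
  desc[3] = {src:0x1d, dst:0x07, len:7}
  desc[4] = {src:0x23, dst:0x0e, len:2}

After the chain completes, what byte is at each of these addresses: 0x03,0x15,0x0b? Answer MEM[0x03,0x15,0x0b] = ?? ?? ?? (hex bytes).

[0] 0x18->0x05 len=3 : 0a 43 6e
[1] 0x0b->0x01 len=7 : 3e 6f 50 5c 08 49 8c
[2] 0x07->0x1f len=8 : 8c c1 6f a3 3e 6f 50 5c
[3] 0x1d->0x07 len=7 : 82 7a 8c c1 6f a3 3e
[4] 0x23->0x0e len=2 : 3e 6f
query mem[0x03]=0x50, mem[0x15]=0x70, mem[0x0b]=0x6f

MEM[0x03,0x15,0x0b] = 50 70 6f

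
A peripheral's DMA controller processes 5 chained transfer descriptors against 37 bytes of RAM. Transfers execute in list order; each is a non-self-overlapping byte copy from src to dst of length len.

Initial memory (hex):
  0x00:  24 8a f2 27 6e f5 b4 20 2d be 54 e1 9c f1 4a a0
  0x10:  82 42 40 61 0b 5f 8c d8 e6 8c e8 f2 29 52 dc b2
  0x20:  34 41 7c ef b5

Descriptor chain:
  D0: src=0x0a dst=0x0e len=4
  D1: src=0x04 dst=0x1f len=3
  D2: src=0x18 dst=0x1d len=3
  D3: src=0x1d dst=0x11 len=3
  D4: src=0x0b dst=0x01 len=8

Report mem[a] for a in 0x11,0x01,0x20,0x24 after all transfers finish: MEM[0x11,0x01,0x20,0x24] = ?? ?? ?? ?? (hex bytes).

MEM[0x11,0x01,0x20,0x24] = e6 e1 f5 b5

[0] 0x0a->0x0e len=4 : 54 e1 9c f1
[1] 0x04->0x1f len=3 : 6e f5 b4
[2] 0x18->0x1d len=3 : e6 8c e8
[3] 0x1d->0x11 len=3 : e6 8c e8
[4] 0x0b->0x01 len=8 : e1 9c f1 54 e1 9c e6 8c
query mem[0x11]=0xe6, mem[0x01]=0xe1, mem[0x20]=0xf5, mem[0x24]=0xb5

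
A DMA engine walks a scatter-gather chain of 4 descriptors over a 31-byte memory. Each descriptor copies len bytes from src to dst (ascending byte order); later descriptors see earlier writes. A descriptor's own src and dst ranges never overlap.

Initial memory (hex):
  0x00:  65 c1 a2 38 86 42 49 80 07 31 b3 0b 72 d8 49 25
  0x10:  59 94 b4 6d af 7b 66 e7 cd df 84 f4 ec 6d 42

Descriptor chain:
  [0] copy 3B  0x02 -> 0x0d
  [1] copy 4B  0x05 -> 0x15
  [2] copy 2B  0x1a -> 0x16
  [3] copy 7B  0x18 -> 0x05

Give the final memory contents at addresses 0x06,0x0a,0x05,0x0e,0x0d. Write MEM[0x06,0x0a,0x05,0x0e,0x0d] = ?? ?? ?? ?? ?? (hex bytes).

MEM[0x06,0x0a,0x05,0x0e,0x0d] = df 6d 07 38 a2

#0 dst[0x0d+3] := {0xa2,0x38,0x86}
#1 dst[0x15+4] := {0x42,0x49,0x80,0x07}
#2 dst[0x16+2] := {0x84,0xf4}
#3 dst[0x05+7] := {0x07,0xdf,0x84,0xf4,0xec,0x6d,0x42}
query mem[0x06]=0xdf, mem[0x0a]=0x6d, mem[0x05]=0x07, mem[0x0e]=0x38, mem[0x0d]=0xa2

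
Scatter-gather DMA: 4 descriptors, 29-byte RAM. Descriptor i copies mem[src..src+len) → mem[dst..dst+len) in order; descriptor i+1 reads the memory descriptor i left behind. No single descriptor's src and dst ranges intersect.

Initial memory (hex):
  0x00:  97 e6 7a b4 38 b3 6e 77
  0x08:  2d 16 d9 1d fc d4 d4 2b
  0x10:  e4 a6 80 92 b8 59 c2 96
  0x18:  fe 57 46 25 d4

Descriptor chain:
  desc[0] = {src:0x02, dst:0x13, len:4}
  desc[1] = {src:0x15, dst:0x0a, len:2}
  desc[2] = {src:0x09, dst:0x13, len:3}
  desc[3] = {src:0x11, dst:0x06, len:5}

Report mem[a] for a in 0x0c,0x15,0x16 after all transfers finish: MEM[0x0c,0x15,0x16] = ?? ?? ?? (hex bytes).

D0: mem[0x13..0x16] <- [7a b4 38 b3]
D1: mem[0x0a..0x0b] <- [38 b3]
D2: mem[0x13..0x15] <- [16 38 b3]
D3: mem[0x06..0x0a] <- [a6 80 16 38 b3]
query mem[0x0c]=0xfc, mem[0x15]=0xb3, mem[0x16]=0xb3

MEM[0x0c,0x15,0x16] = fc b3 b3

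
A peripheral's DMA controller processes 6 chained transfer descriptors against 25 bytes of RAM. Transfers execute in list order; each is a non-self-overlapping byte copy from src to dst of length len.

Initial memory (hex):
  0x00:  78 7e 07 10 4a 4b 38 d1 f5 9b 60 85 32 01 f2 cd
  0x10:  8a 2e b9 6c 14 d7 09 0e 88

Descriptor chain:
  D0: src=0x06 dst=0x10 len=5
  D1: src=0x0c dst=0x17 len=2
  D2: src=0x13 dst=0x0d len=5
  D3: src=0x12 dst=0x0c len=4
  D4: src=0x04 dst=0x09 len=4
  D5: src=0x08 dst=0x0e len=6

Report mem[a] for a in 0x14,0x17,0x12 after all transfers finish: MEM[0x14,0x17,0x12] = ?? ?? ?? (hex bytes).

MEM[0x14,0x17,0x12] = 60 32 d1

  after D0: wrote 5B at 0x10 = 38d1f59b60
  after D1: wrote 2B at 0x17 = 3201
  after D2: wrote 5B at 0x0d = 9b60d70932
  after D3: wrote 4B at 0x0c = f59b60d7
  after D4: wrote 4B at 0x09 = 4a4b38d1
  after D5: wrote 6B at 0x0e = f54a4b38d19b
query mem[0x14]=0x60, mem[0x17]=0x32, mem[0x12]=0xd1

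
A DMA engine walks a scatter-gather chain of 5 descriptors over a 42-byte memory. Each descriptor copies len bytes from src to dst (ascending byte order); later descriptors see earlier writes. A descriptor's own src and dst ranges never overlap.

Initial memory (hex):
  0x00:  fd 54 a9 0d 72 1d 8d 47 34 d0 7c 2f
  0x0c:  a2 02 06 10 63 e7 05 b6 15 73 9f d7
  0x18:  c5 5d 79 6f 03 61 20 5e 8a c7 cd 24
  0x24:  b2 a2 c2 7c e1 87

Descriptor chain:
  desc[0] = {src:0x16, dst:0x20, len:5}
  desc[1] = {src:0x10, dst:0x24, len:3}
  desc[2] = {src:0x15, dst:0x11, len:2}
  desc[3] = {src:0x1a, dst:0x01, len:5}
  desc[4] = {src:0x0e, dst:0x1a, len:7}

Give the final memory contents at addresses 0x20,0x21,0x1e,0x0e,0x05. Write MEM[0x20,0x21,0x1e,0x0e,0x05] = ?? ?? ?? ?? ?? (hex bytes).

MEM[0x20,0x21,0x1e,0x0e,0x05] = 15 d7 9f 06 20

[0] 0x16->0x20 len=5 : 9f d7 c5 5d 79
[1] 0x10->0x24 len=3 : 63 e7 05
[2] 0x15->0x11 len=2 : 73 9f
[3] 0x1a->0x01 len=5 : 79 6f 03 61 20
[4] 0x0e->0x1a len=7 : 06 10 63 73 9f b6 15
query mem[0x20]=0x15, mem[0x21]=0xd7, mem[0x1e]=0x9f, mem[0x0e]=0x06, mem[0x05]=0x20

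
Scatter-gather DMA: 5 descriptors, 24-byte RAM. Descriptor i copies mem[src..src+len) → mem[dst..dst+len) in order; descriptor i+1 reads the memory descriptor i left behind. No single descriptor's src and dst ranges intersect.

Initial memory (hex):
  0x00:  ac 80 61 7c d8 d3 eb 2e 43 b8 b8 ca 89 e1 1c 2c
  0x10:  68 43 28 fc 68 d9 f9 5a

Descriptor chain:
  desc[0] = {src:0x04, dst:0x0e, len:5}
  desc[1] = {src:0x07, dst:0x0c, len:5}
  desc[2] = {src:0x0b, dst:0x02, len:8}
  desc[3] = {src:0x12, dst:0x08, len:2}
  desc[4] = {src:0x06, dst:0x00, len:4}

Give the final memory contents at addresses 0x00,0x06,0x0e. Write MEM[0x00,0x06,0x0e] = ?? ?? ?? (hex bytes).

MEM[0x00,0x06,0x0e] = b8 b8 b8

  after D0: wrote 5B at 0x0e = d8d3eb2e43
  after D1: wrote 5B at 0x0c = 2e43b8b8ca
  after D2: wrote 8B at 0x02 = ca2e43b8b8ca2e43
  after D3: wrote 2B at 0x08 = 43fc
  after D4: wrote 4B at 0x00 = b8ca43fc
query mem[0x00]=0xb8, mem[0x06]=0xb8, mem[0x0e]=0xb8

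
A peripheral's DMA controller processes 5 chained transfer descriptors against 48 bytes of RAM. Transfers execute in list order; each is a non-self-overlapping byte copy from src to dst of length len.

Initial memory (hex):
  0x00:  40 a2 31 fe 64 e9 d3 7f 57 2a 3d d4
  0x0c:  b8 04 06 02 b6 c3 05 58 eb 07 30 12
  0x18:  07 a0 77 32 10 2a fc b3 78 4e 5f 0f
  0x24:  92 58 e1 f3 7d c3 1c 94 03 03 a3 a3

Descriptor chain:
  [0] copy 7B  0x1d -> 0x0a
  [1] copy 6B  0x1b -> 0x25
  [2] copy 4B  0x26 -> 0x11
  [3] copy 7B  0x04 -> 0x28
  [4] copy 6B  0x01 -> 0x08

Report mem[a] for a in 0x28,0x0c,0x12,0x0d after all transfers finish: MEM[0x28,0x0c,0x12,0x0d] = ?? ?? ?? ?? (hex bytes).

MEM[0x28,0x0c,0x12,0x0d] = 64 e9 2a d3

D0: mem[0x0a..0x10] <- [2a fc b3 78 4e 5f 0f]
D1: mem[0x25..0x2a] <- [32 10 2a fc b3 78]
D2: mem[0x11..0x14] <- [10 2a fc b3]
D3: mem[0x28..0x2e] <- [64 e9 d3 7f 57 2a 2a]
D4: mem[0x08..0x0d] <- [a2 31 fe 64 e9 d3]
query mem[0x28]=0x64, mem[0x0c]=0xe9, mem[0x12]=0x2a, mem[0x0d]=0xd3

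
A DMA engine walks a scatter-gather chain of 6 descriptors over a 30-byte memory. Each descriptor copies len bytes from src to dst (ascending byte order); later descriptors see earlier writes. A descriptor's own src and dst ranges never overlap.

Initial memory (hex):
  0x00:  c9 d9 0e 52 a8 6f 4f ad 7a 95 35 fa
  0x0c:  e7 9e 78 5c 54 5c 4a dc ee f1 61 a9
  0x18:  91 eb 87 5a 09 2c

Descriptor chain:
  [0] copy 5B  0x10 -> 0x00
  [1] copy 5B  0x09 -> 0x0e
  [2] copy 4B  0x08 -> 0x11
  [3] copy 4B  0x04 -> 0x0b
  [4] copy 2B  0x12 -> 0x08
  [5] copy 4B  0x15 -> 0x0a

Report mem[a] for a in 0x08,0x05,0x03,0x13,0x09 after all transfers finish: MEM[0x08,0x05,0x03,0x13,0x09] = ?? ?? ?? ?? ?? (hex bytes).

MEM[0x08,0x05,0x03,0x13,0x09] = 95 6f dc 35 35

D0: mem[0x00..0x04] <- [54 5c 4a dc ee]
D1: mem[0x0e..0x12] <- [95 35 fa e7 9e]
D2: mem[0x11..0x14] <- [7a 95 35 fa]
D3: mem[0x0b..0x0e] <- [ee 6f 4f ad]
D4: mem[0x08..0x09] <- [95 35]
D5: mem[0x0a..0x0d] <- [f1 61 a9 91]
query mem[0x08]=0x95, mem[0x05]=0x6f, mem[0x03]=0xdc, mem[0x13]=0x35, mem[0x09]=0x35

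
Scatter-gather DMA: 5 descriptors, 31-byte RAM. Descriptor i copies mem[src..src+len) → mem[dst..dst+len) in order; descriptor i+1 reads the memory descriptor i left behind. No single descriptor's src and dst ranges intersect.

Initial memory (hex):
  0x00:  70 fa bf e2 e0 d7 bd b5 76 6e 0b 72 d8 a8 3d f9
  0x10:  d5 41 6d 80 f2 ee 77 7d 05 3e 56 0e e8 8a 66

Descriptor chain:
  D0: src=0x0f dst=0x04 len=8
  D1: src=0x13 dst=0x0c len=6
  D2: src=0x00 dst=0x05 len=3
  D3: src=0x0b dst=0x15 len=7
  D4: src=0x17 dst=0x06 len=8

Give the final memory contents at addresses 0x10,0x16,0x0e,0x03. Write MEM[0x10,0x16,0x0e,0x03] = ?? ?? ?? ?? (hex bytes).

  after D0: wrote 8B at 0x04 = f9d5416d80f2ee77
  after D1: wrote 6B at 0x0c = 80f2ee777d05
  after D2: wrote 3B at 0x05 = 70fabf
  after D3: wrote 7B at 0x15 = 7780f2ee777d05
  after D4: wrote 8B at 0x06 = f2ee777d05e88a66
query mem[0x10]=0x7d, mem[0x16]=0x80, mem[0x0e]=0xee, mem[0x03]=0xe2

MEM[0x10,0x16,0x0e,0x03] = 7d 80 ee e2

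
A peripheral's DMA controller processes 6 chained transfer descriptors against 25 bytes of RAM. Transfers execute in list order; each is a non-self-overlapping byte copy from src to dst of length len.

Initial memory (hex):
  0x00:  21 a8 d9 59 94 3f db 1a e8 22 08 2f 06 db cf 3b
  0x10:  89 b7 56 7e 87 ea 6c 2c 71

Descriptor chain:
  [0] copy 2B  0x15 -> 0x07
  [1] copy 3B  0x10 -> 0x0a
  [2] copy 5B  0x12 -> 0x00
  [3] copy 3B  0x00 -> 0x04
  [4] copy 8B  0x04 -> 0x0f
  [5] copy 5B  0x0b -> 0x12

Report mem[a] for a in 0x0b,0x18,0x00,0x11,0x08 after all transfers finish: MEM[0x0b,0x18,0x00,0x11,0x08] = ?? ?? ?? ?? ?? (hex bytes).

D0: mem[0x07..0x08] <- [ea 6c]
D1: mem[0x0a..0x0c] <- [89 b7 56]
D2: mem[0x00..0x04] <- [56 7e 87 ea 6c]
D3: mem[0x04..0x06] <- [56 7e 87]
D4: mem[0x0f..0x16] <- [56 7e 87 ea 6c 22 89 b7]
D5: mem[0x12..0x16] <- [b7 56 db cf 56]
query mem[0x0b]=0xb7, mem[0x18]=0x71, mem[0x00]=0x56, mem[0x11]=0x87, mem[0x08]=0x6c

MEM[0x0b,0x18,0x00,0x11,0x08] = b7 71 56 87 6c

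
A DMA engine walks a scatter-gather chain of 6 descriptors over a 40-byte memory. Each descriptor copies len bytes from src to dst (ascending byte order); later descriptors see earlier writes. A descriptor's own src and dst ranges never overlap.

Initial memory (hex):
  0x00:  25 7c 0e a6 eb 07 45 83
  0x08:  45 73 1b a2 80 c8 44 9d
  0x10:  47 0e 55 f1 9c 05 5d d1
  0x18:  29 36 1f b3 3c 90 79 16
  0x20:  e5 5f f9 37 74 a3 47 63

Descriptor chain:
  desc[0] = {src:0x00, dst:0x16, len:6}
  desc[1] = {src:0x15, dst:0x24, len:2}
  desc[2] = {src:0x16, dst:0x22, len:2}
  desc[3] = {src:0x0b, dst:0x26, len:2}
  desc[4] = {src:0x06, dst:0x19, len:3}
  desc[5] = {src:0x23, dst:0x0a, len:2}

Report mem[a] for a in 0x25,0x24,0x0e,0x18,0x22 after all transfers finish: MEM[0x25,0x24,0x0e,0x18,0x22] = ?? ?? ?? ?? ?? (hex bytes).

  after D0: wrote 6B at 0x16 = 257c0ea6eb07
  after D1: wrote 2B at 0x24 = 0525
  after D2: wrote 2B at 0x22 = 257c
  after D3: wrote 2B at 0x26 = a280
  after D4: wrote 3B at 0x19 = 458345
  after D5: wrote 2B at 0x0a = 7c05
query mem[0x25]=0x25, mem[0x24]=0x05, mem[0x0e]=0x44, mem[0x18]=0x0e, mem[0x22]=0x25

MEM[0x25,0x24,0x0e,0x18,0x22] = 25 05 44 0e 25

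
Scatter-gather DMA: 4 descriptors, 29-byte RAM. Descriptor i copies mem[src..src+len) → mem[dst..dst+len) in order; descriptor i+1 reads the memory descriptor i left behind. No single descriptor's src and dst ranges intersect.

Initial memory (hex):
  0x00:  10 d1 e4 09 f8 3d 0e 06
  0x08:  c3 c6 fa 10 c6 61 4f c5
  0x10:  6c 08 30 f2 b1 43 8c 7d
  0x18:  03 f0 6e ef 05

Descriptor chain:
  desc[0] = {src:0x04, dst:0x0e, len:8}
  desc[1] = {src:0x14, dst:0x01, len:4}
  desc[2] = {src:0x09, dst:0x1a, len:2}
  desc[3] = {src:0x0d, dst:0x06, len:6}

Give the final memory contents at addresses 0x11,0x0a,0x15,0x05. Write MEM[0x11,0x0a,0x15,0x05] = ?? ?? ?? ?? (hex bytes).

#0 dst[0x0e+8] := {0xf8,0x3d,0x0e,0x06,0xc3,0xc6,0xfa,0x10}
#1 dst[0x01+4] := {0xfa,0x10,0x8c,0x7d}
#2 dst[0x1a+2] := {0xc6,0xfa}
#3 dst[0x06+6] := {0x61,0xf8,0x3d,0x0e,0x06,0xc3}
query mem[0x11]=0x06, mem[0x0a]=0x06, mem[0x15]=0x10, mem[0x05]=0x3d

MEM[0x11,0x0a,0x15,0x05] = 06 06 10 3d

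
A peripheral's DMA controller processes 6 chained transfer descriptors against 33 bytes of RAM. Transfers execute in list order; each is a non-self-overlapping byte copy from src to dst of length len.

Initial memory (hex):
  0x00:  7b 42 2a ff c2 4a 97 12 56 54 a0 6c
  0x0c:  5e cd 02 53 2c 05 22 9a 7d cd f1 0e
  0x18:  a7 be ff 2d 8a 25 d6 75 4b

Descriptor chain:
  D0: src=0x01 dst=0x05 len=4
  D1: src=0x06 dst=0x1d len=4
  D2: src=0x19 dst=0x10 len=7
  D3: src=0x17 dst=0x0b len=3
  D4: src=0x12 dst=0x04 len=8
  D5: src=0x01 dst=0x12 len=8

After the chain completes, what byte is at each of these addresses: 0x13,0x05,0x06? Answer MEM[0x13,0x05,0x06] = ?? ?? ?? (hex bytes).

D0: mem[0x05..0x08] <- [42 2a ff c2]
D1: mem[0x1d..0x20] <- [2a ff c2 54]
D2: mem[0x10..0x16] <- [be ff 2d 8a 2a ff c2]
D3: mem[0x0b..0x0d] <- [0e a7 be]
D4: mem[0x04..0x0b] <- [2d 8a 2a ff c2 0e a7 be]
D5: mem[0x12..0x19] <- [42 2a ff 2d 8a 2a ff c2]
query mem[0x13]=0x2a, mem[0x05]=0x8a, mem[0x06]=0x2a

MEM[0x13,0x05,0x06] = 2a 8a 2a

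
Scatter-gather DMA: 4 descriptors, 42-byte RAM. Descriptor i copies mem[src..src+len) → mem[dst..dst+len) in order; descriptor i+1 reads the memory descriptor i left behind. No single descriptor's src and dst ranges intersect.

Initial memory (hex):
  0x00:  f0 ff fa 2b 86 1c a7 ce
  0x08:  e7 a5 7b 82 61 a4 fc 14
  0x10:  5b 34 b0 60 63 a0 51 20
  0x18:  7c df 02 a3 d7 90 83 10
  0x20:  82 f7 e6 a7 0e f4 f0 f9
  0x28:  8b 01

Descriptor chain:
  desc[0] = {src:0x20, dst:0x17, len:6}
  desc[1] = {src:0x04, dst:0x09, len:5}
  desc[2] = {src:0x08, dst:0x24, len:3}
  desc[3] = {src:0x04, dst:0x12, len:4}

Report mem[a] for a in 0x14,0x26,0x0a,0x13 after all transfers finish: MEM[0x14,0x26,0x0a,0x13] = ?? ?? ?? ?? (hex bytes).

#0 dst[0x17+6] := {0x82,0xf7,0xe6,0xa7,0x0e,0xf4}
#1 dst[0x09+5] := {0x86,0x1c,0xa7,0xce,0xe7}
#2 dst[0x24+3] := {0xe7,0x86,0x1c}
#3 dst[0x12+4] := {0x86,0x1c,0xa7,0xce}
query mem[0x14]=0xa7, mem[0x26]=0x1c, mem[0x0a]=0x1c, mem[0x13]=0x1c

MEM[0x14,0x26,0x0a,0x13] = a7 1c 1c 1c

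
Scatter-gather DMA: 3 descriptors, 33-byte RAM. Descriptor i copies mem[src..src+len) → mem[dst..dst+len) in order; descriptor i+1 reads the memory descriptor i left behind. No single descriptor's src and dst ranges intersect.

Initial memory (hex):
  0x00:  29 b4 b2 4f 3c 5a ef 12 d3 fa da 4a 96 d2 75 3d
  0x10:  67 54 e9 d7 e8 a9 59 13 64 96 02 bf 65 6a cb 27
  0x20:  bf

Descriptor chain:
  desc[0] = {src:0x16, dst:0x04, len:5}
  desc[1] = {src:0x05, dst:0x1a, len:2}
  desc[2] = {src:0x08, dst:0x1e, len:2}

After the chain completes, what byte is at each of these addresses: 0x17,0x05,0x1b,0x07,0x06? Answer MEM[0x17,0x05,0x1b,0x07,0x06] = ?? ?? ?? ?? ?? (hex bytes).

D0: mem[0x04..0x08] <- [59 13 64 96 02]
D1: mem[0x1a..0x1b] <- [13 64]
D2: mem[0x1e..0x1f] <- [02 fa]
query mem[0x17]=0x13, mem[0x05]=0x13, mem[0x1b]=0x64, mem[0x07]=0x96, mem[0x06]=0x64

MEM[0x17,0x05,0x1b,0x07,0x06] = 13 13 64 96 64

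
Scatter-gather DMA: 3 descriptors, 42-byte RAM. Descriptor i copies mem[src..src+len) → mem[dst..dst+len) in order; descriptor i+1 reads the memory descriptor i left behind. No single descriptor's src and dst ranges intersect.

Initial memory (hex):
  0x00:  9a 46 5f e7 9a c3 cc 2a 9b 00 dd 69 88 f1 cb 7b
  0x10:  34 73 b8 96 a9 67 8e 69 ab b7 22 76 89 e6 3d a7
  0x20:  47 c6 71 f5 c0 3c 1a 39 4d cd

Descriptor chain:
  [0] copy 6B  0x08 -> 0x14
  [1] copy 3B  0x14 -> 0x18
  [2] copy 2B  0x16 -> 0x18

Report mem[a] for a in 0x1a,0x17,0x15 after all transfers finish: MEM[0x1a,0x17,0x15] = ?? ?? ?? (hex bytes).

MEM[0x1a,0x17,0x15] = dd 69 00

[0] 0x08->0x14 len=6 : 9b 00 dd 69 88 f1
[1] 0x14->0x18 len=3 : 9b 00 dd
[2] 0x16->0x18 len=2 : dd 69
query mem[0x1a]=0xdd, mem[0x17]=0x69, mem[0x15]=0x00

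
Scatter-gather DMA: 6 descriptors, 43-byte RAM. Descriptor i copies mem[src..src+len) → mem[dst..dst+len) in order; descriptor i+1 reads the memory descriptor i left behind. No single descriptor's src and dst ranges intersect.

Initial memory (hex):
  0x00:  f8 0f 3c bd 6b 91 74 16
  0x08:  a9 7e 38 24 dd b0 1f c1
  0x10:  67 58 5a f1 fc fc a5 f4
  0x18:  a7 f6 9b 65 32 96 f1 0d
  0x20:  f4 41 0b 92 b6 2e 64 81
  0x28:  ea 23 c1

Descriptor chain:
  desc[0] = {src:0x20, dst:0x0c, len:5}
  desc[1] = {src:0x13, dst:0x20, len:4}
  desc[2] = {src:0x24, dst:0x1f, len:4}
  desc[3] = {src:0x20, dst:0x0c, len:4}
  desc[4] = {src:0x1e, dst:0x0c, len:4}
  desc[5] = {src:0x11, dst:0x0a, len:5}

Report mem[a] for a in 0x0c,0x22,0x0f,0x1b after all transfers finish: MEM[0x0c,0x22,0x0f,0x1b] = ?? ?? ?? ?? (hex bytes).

  after D0: wrote 5B at 0x0c = f4410b92b6
  after D1: wrote 4B at 0x20 = f1fcfca5
  after D2: wrote 4B at 0x1f = b62e6481
  after D3: wrote 4B at 0x0c = 2e6481a5
  after D4: wrote 4B at 0x0c = f1b62e64
  after D5: wrote 5B at 0x0a = 585af1fcfc
query mem[0x0c]=0xf1, mem[0x22]=0x81, mem[0x0f]=0x64, mem[0x1b]=0x65

MEM[0x0c,0x22,0x0f,0x1b] = f1 81 64 65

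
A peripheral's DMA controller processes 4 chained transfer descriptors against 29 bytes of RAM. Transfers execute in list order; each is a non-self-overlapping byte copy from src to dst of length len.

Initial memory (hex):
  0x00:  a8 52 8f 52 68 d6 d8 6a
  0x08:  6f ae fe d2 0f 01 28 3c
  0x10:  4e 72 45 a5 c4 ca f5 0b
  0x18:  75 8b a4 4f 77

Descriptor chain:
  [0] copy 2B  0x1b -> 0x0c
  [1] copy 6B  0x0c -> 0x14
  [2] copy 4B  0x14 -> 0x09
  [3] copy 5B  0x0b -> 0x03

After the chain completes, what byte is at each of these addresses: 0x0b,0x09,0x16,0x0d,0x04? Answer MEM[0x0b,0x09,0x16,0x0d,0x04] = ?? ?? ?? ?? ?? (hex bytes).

MEM[0x0b,0x09,0x16,0x0d,0x04] = 28 4f 28 77 3c

[0] 0x1b->0x0c len=2 : 4f 77
[1] 0x0c->0x14 len=6 : 4f 77 28 3c 4e 72
[2] 0x14->0x09 len=4 : 4f 77 28 3c
[3] 0x0b->0x03 len=5 : 28 3c 77 28 3c
query mem[0x0b]=0x28, mem[0x09]=0x4f, mem[0x16]=0x28, mem[0x0d]=0x77, mem[0x04]=0x3c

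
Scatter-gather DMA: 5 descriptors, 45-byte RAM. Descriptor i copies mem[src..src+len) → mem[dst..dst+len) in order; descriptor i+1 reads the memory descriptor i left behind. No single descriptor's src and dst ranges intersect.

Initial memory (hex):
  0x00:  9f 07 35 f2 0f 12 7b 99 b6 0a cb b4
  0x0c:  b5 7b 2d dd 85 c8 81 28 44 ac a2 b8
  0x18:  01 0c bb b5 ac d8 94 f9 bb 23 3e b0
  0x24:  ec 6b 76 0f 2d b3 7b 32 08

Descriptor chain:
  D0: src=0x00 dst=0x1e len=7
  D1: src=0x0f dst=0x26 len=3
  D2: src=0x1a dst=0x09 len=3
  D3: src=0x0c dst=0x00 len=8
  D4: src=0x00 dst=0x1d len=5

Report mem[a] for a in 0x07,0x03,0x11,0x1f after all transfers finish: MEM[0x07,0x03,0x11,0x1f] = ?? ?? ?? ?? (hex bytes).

MEM[0x07,0x03,0x11,0x1f] = 28 dd c8 2d

#0 dst[0x1e+7] := {0x9f,0x07,0x35,0xf2,0x0f,0x12,0x7b}
#1 dst[0x26+3] := {0xdd,0x85,0xc8}
#2 dst[0x09+3] := {0xbb,0xb5,0xac}
#3 dst[0x00+8] := {0xb5,0x7b,0x2d,0xdd,0x85,0xc8,0x81,0x28}
#4 dst[0x1d+5] := {0xb5,0x7b,0x2d,0xdd,0x85}
query mem[0x07]=0x28, mem[0x03]=0xdd, mem[0x11]=0xc8, mem[0x1f]=0x2d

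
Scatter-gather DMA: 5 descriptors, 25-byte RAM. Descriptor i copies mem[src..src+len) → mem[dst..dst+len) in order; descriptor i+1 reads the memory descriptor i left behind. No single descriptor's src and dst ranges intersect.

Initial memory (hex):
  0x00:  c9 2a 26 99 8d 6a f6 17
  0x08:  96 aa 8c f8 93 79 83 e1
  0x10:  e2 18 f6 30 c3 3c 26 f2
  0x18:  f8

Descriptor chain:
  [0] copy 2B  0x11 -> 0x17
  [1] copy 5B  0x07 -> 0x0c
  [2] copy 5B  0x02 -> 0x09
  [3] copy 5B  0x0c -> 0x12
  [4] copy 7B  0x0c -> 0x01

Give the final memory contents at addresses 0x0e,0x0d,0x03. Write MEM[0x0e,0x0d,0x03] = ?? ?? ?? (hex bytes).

MEM[0x0e,0x0d,0x03] = aa f6 aa

  after D0: wrote 2B at 0x17 = 18f6
  after D1: wrote 5B at 0x0c = 1796aa8cf8
  after D2: wrote 5B at 0x09 = 26998d6af6
  after D3: wrote 5B at 0x12 = 6af6aa8cf8
  after D4: wrote 7B at 0x01 = 6af6aa8cf8186a
query mem[0x0e]=0xaa, mem[0x0d]=0xf6, mem[0x03]=0xaa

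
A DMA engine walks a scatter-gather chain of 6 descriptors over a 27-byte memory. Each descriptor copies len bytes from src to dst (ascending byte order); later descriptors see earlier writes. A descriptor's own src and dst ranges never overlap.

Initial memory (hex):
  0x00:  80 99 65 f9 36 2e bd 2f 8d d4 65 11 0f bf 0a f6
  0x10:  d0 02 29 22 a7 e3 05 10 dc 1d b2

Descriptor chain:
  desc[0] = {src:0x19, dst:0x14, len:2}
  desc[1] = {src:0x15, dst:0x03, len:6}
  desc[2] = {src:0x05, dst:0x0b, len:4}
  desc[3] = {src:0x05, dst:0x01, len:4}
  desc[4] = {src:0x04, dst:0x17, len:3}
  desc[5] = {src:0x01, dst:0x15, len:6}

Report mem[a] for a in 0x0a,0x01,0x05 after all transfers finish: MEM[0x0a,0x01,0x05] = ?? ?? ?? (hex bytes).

MEM[0x0a,0x01,0x05] = 65 10 10

[0] 0x19->0x14 len=2 : 1d b2
[1] 0x15->0x03 len=6 : b2 05 10 dc 1d b2
[2] 0x05->0x0b len=4 : 10 dc 1d b2
[3] 0x05->0x01 len=4 : 10 dc 1d b2
[4] 0x04->0x17 len=3 : b2 10 dc
[5] 0x01->0x15 len=6 : 10 dc 1d b2 10 dc
query mem[0x0a]=0x65, mem[0x01]=0x10, mem[0x05]=0x10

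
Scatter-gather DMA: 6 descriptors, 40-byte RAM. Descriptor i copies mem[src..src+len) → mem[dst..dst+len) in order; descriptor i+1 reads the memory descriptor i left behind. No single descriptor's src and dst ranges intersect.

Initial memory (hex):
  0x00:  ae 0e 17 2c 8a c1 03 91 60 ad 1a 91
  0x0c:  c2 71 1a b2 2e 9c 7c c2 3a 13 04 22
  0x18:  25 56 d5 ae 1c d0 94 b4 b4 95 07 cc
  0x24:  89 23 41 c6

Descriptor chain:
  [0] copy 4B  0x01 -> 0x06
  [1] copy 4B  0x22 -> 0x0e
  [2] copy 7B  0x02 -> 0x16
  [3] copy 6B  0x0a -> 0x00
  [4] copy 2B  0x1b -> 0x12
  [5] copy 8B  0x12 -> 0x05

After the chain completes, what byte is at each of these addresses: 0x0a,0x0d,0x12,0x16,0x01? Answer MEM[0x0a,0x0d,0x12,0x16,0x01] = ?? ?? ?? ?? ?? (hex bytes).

MEM[0x0a,0x0d,0x12,0x16,0x01] = 2c 71 17 17 91

#0 dst[0x06+4] := {0x0e,0x17,0x2c,0x8a}
#1 dst[0x0e+4] := {0x07,0xcc,0x89,0x23}
#2 dst[0x16+7] := {0x17,0x2c,0x8a,0xc1,0x0e,0x17,0x2c}
#3 dst[0x00+6] := {0x1a,0x91,0xc2,0x71,0x07,0xcc}
#4 dst[0x12+2] := {0x17,0x2c}
#5 dst[0x05+8] := {0x17,0x2c,0x3a,0x13,0x17,0x2c,0x8a,0xc1}
query mem[0x0a]=0x2c, mem[0x0d]=0x71, mem[0x12]=0x17, mem[0x16]=0x17, mem[0x01]=0x91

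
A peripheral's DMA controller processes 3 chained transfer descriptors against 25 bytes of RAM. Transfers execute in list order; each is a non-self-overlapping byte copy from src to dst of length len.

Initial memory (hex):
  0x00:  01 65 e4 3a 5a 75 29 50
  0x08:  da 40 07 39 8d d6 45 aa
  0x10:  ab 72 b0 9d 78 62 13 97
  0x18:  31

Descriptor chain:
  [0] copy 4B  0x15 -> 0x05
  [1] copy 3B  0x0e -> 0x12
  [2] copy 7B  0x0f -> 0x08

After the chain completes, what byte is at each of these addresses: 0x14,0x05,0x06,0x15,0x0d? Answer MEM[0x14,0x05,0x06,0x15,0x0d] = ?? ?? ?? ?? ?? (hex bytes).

  after D0: wrote 4B at 0x05 = 62139731
  after D1: wrote 3B at 0x12 = 45aaab
  after D2: wrote 7B at 0x08 = aaab7245aaab62
query mem[0x14]=0xab, mem[0x05]=0x62, mem[0x06]=0x13, mem[0x15]=0x62, mem[0x0d]=0xab

MEM[0x14,0x05,0x06,0x15,0x0d] = ab 62 13 62 ab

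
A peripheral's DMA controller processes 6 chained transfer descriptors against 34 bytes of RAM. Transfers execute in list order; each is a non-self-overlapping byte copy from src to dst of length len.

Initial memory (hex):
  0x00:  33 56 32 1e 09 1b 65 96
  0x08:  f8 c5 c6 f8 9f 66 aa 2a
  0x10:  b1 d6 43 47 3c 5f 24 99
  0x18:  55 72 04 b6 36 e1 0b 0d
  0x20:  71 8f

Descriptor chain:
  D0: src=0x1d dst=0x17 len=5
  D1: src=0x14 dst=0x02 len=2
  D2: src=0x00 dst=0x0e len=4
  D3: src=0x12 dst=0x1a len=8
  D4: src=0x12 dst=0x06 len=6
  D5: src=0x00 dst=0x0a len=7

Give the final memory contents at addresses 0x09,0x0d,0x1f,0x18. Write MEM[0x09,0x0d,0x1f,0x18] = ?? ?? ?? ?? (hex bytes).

[0] 0x1d->0x17 len=5 : e1 0b 0d 71 8f
[1] 0x14->0x02 len=2 : 3c 5f
[2] 0x00->0x0e len=4 : 33 56 3c 5f
[3] 0x12->0x1a len=8 : 43 47 3c 5f 24 e1 0b 0d
[4] 0x12->0x06 len=6 : 43 47 3c 5f 24 e1
[5] 0x00->0x0a len=7 : 33 56 3c 5f 09 1b 43
query mem[0x09]=0x5f, mem[0x0d]=0x5f, mem[0x1f]=0xe1, mem[0x18]=0x0b

MEM[0x09,0x0d,0x1f,0x18] = 5f 5f e1 0b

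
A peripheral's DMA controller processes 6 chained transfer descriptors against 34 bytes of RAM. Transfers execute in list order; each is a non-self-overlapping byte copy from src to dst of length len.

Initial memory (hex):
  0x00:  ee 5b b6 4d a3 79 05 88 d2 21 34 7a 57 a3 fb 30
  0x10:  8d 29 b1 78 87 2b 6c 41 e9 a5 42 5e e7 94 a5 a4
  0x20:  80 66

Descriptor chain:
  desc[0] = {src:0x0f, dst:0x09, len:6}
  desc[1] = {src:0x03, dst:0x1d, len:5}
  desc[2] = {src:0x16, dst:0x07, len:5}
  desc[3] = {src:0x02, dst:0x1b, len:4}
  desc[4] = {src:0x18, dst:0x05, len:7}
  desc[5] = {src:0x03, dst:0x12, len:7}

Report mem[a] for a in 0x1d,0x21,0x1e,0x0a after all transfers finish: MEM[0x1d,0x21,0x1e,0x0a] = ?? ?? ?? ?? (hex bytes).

MEM[0x1d,0x21,0x1e,0x0a] = a3 88 79 a3

#0 dst[0x09+6] := {0x30,0x8d,0x29,0xb1,0x78,0x87}
#1 dst[0x1d+5] := {0x4d,0xa3,0x79,0x05,0x88}
#2 dst[0x07+5] := {0x6c,0x41,0xe9,0xa5,0x42}
#3 dst[0x1b+4] := {0xb6,0x4d,0xa3,0x79}
#4 dst[0x05+7] := {0xe9,0xa5,0x42,0xb6,0x4d,0xa3,0x79}
#5 dst[0x12+7] := {0x4d,0xa3,0xe9,0xa5,0x42,0xb6,0x4d}
query mem[0x1d]=0xa3, mem[0x21]=0x88, mem[0x1e]=0x79, mem[0x0a]=0xa3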